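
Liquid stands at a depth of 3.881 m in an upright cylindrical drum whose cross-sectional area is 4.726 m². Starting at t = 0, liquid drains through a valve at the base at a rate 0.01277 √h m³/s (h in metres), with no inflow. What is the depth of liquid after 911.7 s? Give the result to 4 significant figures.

0.5451 m

A dh/dt = −Q_out = −0.01277 √h.
Separate and integrate: 2(√h − √h₀) = −(0.01277/A) t.
√h = √3.881 − 0.01277·911.7/(2·4.726) = 1.97003 − 1.23174 = 0.738285.
h = 0.738285² = 0.545065 m.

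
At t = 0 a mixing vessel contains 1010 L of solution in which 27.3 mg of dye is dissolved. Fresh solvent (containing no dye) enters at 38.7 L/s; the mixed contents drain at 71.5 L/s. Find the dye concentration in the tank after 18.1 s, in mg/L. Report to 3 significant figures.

0.00950 mg/L

Let m(t) be the amount of dye. Volume: V(t) = V₀ + (Q_in − Q_out) t = 1010 − 32.800 t; V(18.1) = 416.32 L.
Solute balance: dm/dt = 0 − Q_out C = −Q_out m/V(t).
dm/m = −Q_out dt/(V₀ − 32.800 t); integrating gives ln(m/m₀) = −(Q_out/(Q_in−Q_out)) ln(V/V₀).
m = m₀ (V₀/V)^(Q_out/(Q_in−Q_out)) = 27.3 × (1010/416.32)^(-2.1799) = 3.9549 mg.
C = m/V = 3.9549/416.32 = 0.0094998 mg/L.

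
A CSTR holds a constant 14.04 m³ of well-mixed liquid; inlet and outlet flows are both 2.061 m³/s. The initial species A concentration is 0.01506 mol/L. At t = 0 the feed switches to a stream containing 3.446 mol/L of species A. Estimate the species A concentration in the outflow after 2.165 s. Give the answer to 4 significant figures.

0.9492 mol/L

Accumulation = in − out for the solute gives V dC/dt = Q(C_in − C).
Time constant τ = V/Q = 14.04/2.061 = 6.81223 s.
Solution: C(t) = C_in + (C₀ − C_in) e^(−t/τ).
C(2.165) = 3.446 + (0.01506 − 3.446)·e^(−2.165/6.81223) = 3.446 + (-3.43094)·0.727740 = 0.949166 mol/L.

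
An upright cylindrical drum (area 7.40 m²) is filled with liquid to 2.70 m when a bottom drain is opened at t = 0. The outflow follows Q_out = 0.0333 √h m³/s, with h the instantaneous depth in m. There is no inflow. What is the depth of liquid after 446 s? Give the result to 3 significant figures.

0.409 m

With no inflow, A dh/dt = −0.0333 √h.
This is separable: 2 d(√h)/dt = −0.0333/A, so √h = √h₀ − (0.0333/(2A)) t.
√h = √2.70 − 0.0333·446/(2·7.40) = 1.6432 − 1.0035 = 0.63967.
h = 0.63967² = 0.40917 m.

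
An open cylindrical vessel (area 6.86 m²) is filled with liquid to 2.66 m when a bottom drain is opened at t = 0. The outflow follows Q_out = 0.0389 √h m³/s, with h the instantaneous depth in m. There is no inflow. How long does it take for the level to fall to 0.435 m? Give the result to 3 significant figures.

343 s

Unsteady balance on liquid volume: A dh/dt = −0.0389 √h.
∫ h^(−1/2) dh = −(0.0389/A) ∫ dt, giving 2√h = 2√h₀ − (0.0389/A) t.
t = 2A(√h₀ − √h)/0.0389 = 2·6.86·(√2.66 − √0.435)/0.0389
  = 13.720 × (1.6310 − 0.65955) / 0.0389 = 342.61 s.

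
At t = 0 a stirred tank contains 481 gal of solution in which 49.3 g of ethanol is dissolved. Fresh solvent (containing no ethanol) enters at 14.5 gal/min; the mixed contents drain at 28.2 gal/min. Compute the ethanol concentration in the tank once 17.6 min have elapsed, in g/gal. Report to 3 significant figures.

0.0491 g/gal

Total volume: dV/dt = Q_in − Q_out = -13.700 gal/min, so V(t) = 481 − 13.700 t and V(17.6) = 239.88 gal.
Species balance (pure solvent in): dm/dt = −Q_out · m/V(t).
Separate: dm/m = −Q_out dt/V(t) ⇒ ln(m/m₀) = −(Q_out/(Q_in−Q_out)) ln(V/V₀).
m = m₀ (V₀/V)^(Q_out/(Q_in−Q_out)) = 49.3 × (481/239.88)^(-2.0584) = 11.773 g.
C = m/V = 11.773/239.88 = 0.049080 g/gal.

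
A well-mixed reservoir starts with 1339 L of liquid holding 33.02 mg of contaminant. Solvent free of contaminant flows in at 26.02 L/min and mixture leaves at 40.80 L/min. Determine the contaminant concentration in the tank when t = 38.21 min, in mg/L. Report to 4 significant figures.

0.009401 mg/L

Let m(t) be the amount of contaminant. Volume: V(t) = V₀ + (Q_in − Q_out) t = 1339 − 14.7800 t; V(38.21) = 774.256 L.
Species balance (pure solvent in): dm/dt = −Q_out · m/V(t).
dm/m = −Q_out dt/(V₀ − 14.7800 t); integrating gives ln(m/m₀) = −(Q_out/(Q_in−Q_out)) ln(V/V₀).
m = m₀ (V₀/V)^(Q_out/(Q_in−Q_out)) = 33.02 × (1339/774.256)^(-2.76049) = 7.27895 mg.
C = m/V = 7.27895/774.256 = 0.00940121 mg/L.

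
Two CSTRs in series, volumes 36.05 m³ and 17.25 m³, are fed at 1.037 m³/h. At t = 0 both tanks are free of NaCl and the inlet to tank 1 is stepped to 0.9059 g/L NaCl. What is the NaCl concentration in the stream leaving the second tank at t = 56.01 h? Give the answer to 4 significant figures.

0.5877 g/L

Time constants: τᵢ = Vᵢ/Q for each well-mixed tank.
τ₁ = 36.05/1.037 = 34.7637 h; τ₂ = 17.25/1.037 = 16.6345 h.
Solving the cascade with C₁(0)=C₂(0)=0 gives C₂(t) = C_in[1 − (τ₁ e^(−t/τ₁) − τ₂ e^(−t/τ₂))/(τ₁ − τ₂)].
At t = 56.01: e^(−t/τ₁) = 0.199656, e^(−t/τ₂) = 0.0344897.
C₂ = 0.9059·[1 − (34.7637·0.199656 − 16.6345·0.0344897)/(18.1292)] = 0.9059·0.648796 = 0.587744 g/L.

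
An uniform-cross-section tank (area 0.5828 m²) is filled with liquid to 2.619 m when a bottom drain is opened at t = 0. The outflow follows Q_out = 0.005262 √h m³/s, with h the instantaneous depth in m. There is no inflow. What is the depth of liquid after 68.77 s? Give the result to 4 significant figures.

1.711 m

With no inflow, A dh/dt = −0.005262 √h.
Separate and integrate: 2(√h − √h₀) = −(0.005262/A) t.
√h = √2.619 − 0.005262·68.77/(2·0.5828) = 1.61833 − 0.310456 = 1.30788.
h = 1.30788² = 1.71054 m.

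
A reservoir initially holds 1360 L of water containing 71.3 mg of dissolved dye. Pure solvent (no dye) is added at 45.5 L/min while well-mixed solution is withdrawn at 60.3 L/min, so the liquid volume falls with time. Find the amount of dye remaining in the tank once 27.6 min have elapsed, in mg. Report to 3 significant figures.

16.6 mg

Let m(t) be the amount of dye. Volume: V(t) = V₀ + (Q_in − Q_out) t = 1360 − 14.800 t; V(27.6) = 951.52 L.
Species balance (pure solvent in): dm/dt = −Q_out · m/V(t).
Separate: dm/m = −Q_out dt/V(t) ⇒ ln(m/m₀) = −(Q_out/(Q_in−Q_out)) ln(V/V₀).
m = m₀ (V₀/V)^(Q_out/(Q_in−Q_out)) = 71.3 × (1360/951.52)^(-4.0743) = 16.637 mg.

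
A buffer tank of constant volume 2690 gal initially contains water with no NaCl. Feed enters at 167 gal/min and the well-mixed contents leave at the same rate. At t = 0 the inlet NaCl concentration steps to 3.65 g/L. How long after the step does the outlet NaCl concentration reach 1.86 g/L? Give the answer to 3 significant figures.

11.5 min

Species balance: V dC/dt = Q(C_in − C) ⇒ τ = V/Q = 16.108 min.
C(t) = C_in + (C₀ − C_in) e^(−t/τ). Set C = 1.86 and solve for t:
e^(−t/τ) = (C − C_in)/(C₀ − C_in) = (1.86 − 3.65)/(0 − 3.65) = 0.49041
t = −τ ln(…) = 16.108 × 0.71251 = 11.477 min.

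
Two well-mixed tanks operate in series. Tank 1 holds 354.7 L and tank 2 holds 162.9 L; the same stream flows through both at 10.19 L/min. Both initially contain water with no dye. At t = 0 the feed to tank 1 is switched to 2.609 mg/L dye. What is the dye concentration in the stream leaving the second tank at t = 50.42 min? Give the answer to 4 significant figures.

Each tank obeys Vᵢ dCᵢ/dt = Q(Cᵢ₋₁ − Cᵢ), so τᵢ = Vᵢ/Q.
τ₁ = 354.7/10.19 = 34.8086 min; τ₂ = 162.9/10.19 = 15.9863 min.
Solving the cascade with C₁(0)=C₂(0)=0 gives C₂(t) = C_in[1 − (τ₁ e^(−t/τ₁) − τ₂ e^(−t/τ₂))/(τ₁ − τ₂)].
At t = 50.42: e^(−t/τ₁) = 0.234924, e^(−t/τ₂) = 0.0426828.
C₂ = 2.609·[1 − (34.8086·0.234924 − 15.9863·0.0426828)/(18.8224)] = 2.609·0.601800 = 1.57010 mg/L.

1.570 mg/L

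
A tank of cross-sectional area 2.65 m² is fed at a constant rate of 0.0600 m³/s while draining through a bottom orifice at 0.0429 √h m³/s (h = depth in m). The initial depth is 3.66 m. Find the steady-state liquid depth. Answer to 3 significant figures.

1.96 m

Volume balance on the tank: A dh/dt = Q_in − 0.0429 √h. At steady state dh/dt = 0:
Q_in = 0.0429 √h_ss ⇒ √h_ss = 0.0600/0.0429 = 1.3986.
h_ss = 1.3986² = 1.9561 m. (Since h₀ = 3.66 m > h_ss, the level will fall toward this value.)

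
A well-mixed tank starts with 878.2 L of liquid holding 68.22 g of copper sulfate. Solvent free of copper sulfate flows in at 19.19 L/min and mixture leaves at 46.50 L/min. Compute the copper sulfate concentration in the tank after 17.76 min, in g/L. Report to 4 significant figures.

0.04417 g/L

Let m(t) be the amount of copper sulfate. Volume: V(t) = V₀ + (Q_in − Q_out) t = 878.2 − 27.3100 t; V(17.76) = 393.174 L.
Species balance (pure solvent in): dm/dt = −Q_out · m/V(t).
dm/m = −Q_out dt/(V₀ − 27.3100 t); integrating gives ln(m/m₀) = −(Q_out/(Q_in−Q_out)) ln(V/V₀).
m = m₀ (V₀/V)^(Q_out/(Q_in−Q_out)) = 68.22 × (878.2/393.174)^(-1.70267) = 17.3646 g.
C = m/V = 17.3646/393.174 = 0.0441651 g/L.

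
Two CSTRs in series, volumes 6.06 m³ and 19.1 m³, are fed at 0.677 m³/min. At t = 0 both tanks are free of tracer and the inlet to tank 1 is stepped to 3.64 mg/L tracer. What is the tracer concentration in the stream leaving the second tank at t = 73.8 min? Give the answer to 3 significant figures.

Species balance on tank i: dCᵢ/dt = (Cᵢ₋₁ − Cᵢ)/τᵢ with τᵢ = Vᵢ/Q.
τ₁ = 6.06/0.677 = 8.9513 min; τ₂ = 19.1/0.677 = 28.213 min.
Solving the cascade with C₁(0)=C₂(0)=0 gives C₂(t) = C_in[1 − (τ₁ e^(−t/τ₁) − τ₂ e^(−t/τ₂))/(τ₁ − τ₂)].
At t = 73.8: e^(−t/τ₁) = 0.00026266, e^(−t/τ₂) = 0.073106.
C₂ = 3.64·[1 − (8.9513·0.00026266 − 28.213·0.073106)/(-19.261)] = 3.64·0.89304 = 3.2507 mg/L.

3.25 mg/L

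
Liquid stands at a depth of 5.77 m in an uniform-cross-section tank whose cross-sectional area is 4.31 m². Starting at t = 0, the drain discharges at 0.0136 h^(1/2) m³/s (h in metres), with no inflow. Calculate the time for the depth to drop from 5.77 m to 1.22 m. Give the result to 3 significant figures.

822 s

With no inflow, A dh/dt = −0.0136 √h.
Separate and integrate: 2(√h − √h₀) = −(0.0136/A) t.
t = 2A(√h₀ − √h)/0.0136 = 2·4.31·(√5.77 − √1.22)/0.0136
  = 8.6200 × (2.4021 − 1.1045) / 0.0136 = 822.42 s.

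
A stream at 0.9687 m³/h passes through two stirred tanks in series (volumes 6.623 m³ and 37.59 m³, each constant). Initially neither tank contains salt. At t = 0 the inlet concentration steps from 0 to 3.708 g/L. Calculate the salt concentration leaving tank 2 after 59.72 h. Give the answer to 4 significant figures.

2.742 g/L

Species balance on tank i: dCᵢ/dt = (Cᵢ₋₁ − Cᵢ)/τᵢ with τᵢ = Vᵢ/Q.
τ₁ = 6.623/0.9687 = 6.83700 h; τ₂ = 37.59/0.9687 = 38.8046 h.
Tank 1: C₁ = C_in(1 − e^(−t/τ₁)). Tank 2 (τ₁ ≠ τ₂): C₂ = C_in[1 − (τ₁ e^(−t/τ₁) − τ₂ e^(−t/τ₂))/(τ₁ − τ₂)].
At t = 59.72: e^(−t/τ₁) = 0.000160884, e^(−t/τ₂) = 0.214597.
C₂ = 3.708·[1 − (6.83700·0.000160884 − 38.8046·0.214597)/(-31.9676)] = 3.708·0.739541 = 2.74222 g/L.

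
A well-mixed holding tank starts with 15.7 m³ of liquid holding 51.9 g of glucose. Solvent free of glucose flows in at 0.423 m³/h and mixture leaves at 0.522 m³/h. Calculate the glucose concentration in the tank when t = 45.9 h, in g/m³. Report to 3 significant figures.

0.768 g/m³

Let m(t) be the amount of glucose. Volume: V(t) = V₀ + (Q_in − Q_out) t = 15.7 − 0.099000 t; V(45.9) = 11.156 m³.
No glucose enters, so dm/dt = −Q_out · (m/V).
Separate: dm/m = −Q_out dt/V(t) ⇒ ln(m/m₀) = −(Q_out/(Q_in−Q_out)) ln(V/V₀).
m = m₀ (V₀/V)^(Q_out/(Q_in−Q_out)) = 51.9 × (15.7/11.156)^(-5.2727) = 8.5649 g.
C = m/V = 8.5649/11.156 = 0.76774 g/m³.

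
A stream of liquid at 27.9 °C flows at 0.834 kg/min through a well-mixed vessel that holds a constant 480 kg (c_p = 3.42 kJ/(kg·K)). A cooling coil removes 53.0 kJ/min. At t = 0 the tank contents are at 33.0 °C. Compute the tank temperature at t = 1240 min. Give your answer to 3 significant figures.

12.1 °C

Energy balance: M c_p dT/dt = ṁ c_p (T_in − T) − 53.0.
τ = M/ṁ = 575.54 min; T_ss = T_in − Q̇/(ṁ c_p) = 27.9 − 53.0/(0.834·3.42) = 9.3184 °C.
Integrating: T(t) = T_ss + (T₀ − T_ss) e^(−t/τ).
T(1240) = 9.3184 + (23.682)·e^(−1240/575.54) = 9.3184 + (23.682)·0.11596 = 12.065 °C.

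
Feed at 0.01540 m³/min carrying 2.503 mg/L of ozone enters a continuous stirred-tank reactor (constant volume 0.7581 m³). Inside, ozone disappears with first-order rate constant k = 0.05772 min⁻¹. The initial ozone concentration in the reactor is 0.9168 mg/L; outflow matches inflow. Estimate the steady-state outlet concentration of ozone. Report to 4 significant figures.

Species balance: V dC/dt = Q C_in − Q C − k V C.
At steady state: 0 = Q C_in − (Q + kV) C_ss, so C_ss = Q C_in/(Q + kV).
C_ss = 0.01540·2.503/(0.01540 + 0.05772·0.7581) = 0.0385462/0.0591575 = 0.651586 mg/L.

0.6516 mg/L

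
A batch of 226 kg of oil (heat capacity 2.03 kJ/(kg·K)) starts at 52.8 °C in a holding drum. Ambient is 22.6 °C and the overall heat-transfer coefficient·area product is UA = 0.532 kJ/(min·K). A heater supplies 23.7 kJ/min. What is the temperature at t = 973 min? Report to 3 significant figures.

62.5 °C

Lumped-capacitance energy balance: M c_p dT/dt = UA(T_amb − T) + Q̇.
dT/dt = (T_ss − T)/τ with T_ss = T_amb + Q̇/UA = 22.6 + 23.7/0.532 = 67.149 °C, τ = M c_p/UA = 226·2.03/0.532 = 862.37 min.
Integrating: T(t) = T_ss + (T₀ − T_ss) e^(−t/τ).
T(973) = 67.149 + (-14.349)·0.32359 = 62.506 °C.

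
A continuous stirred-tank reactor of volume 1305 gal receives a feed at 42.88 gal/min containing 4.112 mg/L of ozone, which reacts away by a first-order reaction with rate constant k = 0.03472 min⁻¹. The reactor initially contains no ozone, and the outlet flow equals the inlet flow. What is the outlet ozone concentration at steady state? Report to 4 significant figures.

1.999 mg/L

Species balance: V dC/dt = Q C_in − Q C − k V C.
Steady state (dC/dt = 0): C_ss = Q C_in/(Q + kV) = C_in/(1 + kV/Q).
C_ss = 42.88·4.112/(42.88 + 0.03472·1305) = 176.323/88.1896 = 1.99936 mg/L.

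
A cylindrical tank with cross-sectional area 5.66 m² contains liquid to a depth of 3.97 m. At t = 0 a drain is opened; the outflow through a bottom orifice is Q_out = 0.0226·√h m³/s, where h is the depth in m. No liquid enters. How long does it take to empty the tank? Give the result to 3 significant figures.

998 s

A dh/dt = −Q_out = −0.0226 √h.
Separate and integrate: 2(√h − √h₀) = −(0.0226/A) t.
Tank is empty when √h = 0: t_empty = 2A√h₀/0.0226.
t_empty = 2·5.66·√3.97/0.0226 = 11.320·1.9925/0.0226 = 998.01 s.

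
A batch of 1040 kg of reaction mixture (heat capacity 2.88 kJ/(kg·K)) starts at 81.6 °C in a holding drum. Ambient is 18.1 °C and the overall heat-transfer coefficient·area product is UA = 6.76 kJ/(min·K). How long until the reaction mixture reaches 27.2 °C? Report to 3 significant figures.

861 min

Heat balance on the well-mixed liquid: M c_p dT/dt = −UA(T − T_amb).
τ = M c_p/UA = 443.08 min; T_ss = T_amb = 18.100 °C.
T(t) = T_ss + (T₀ − T_ss)e^(−t/τ); set T = 27.2:
t = −τ ln[(T − T_ss)/(T₀ − T_ss)] = −443.08 · ln(0.14331) = 860.79 min.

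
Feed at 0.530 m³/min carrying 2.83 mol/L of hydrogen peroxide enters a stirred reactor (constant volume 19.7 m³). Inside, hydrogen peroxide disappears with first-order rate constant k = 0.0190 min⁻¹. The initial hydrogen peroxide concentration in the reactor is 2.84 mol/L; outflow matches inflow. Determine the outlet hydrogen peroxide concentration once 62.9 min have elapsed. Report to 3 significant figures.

Species balance: V dC/dt = Q C_in − Q C − k V C.
dC/dt = (Q/V) C_in − (Q/V + k) C; effective rate a = Q/V + k = 0.026904 + 0.0190 = 0.045904 min⁻¹.
C_ss = Q C_in/(Q + kV) = 1.6586 mol/L; C(t) = C_ss + (C₀ − C_ss) e^(−a t).
C(62.9) = 1.6586 + (1.1814)·e^(−0.045904·62.9) = 1.6586 + (1.1814)·0.055725 = 1.7245 mol/L.

1.72 mol/L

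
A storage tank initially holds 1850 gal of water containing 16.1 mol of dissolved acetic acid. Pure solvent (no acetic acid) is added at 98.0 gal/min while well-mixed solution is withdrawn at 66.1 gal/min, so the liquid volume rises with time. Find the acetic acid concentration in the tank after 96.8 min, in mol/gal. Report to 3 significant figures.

0.000426 mol/gal

Let m(t) be the amount of acetic acid. Volume: V(t) = V₀ + (Q_in − Q_out) t = 1850 + 31.900 t; V(96.8) = 4937.9 gal.
Species balance (pure solvent in): dm/dt = −Q_out · m/V(t).
dm/m = −Q_out dt/(V₀ + 31.900 t); integrating gives ln(m/m₀) = −(Q_out/(Q_in−Q_out)) ln(V/V₀).
m = m₀ (V₀/V)^(Q_out/(Q_in−Q_out)) = 16.1 × (1850/4937.9)^(2.0721) = 2.1054 mol.
C = m/V = 2.1054/4937.9 = 0.00042638 mol/gal.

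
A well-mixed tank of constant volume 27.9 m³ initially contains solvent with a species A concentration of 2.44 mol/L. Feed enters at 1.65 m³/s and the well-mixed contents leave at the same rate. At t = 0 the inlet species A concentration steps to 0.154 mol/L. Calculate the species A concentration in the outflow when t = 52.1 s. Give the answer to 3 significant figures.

0.259 mol/L

Unsteady species balance (constant V, well mixed): V dC/dt = Q(C_in − C).
So dC/dt = (C_in − C)/τ with τ = V/Q = 27.9/1.65 = 16.909 s.
C approaches C_in exponentially: C(t) = C_in + (C₀ − C_in) e^(−t/τ).
C(52.1) = 0.154 + (2.44 − 0.154)·e^(−52.1/16.909) = 0.154 + (2.2860)·0.045905 = 0.25894 mol/L.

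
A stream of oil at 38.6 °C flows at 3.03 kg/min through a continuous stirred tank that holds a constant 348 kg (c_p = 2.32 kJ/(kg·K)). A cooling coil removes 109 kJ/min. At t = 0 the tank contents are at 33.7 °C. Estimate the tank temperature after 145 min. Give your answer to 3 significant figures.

Unsteady energy balance on the tank contents: M c_p dT/dt = ṁ c_p (T_in − T) − 109.
τ = M/ṁ = 114.85 min; T_ss = T_in − Q̇/(ṁ c_p) = 38.6 − 109/(3.03·2.32) = 23.094 °C.
Solution: T(t) = T_ss + (T₀ − T_ss) e^(−t/τ).
T(145) = 23.094 + (10.606)·e^(−145/114.85) = 23.094 + (10.606)·0.28295 = 26.095 °C.

26.1 °C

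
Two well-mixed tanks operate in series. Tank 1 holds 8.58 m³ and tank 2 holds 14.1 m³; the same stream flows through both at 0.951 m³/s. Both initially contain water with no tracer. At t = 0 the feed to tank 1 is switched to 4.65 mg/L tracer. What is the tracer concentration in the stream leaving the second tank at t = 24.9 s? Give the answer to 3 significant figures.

Each tank obeys Vᵢ dCᵢ/dt = Q(Cᵢ₋₁ − Cᵢ), so τᵢ = Vᵢ/Q.
τ₁ = 8.58/0.951 = 9.0221 s; τ₂ = 14.1/0.951 = 14.826 s.
Solving the cascade with C₁(0)=C₂(0)=0 gives C₂(t) = C_in[1 − (τ₁ e^(−t/τ₁) − τ₂ e^(−t/τ₂))/(τ₁ − τ₂)].
At t = 24.9: e^(−t/τ₁) = 0.063298, e^(−t/τ₂) = 0.18648.
C₂ = 4.65·[1 − (9.0221·0.063298 − 14.826·0.18648)/(-5.8044)] = 4.65·0.62205 = 2.8925 mg/L.

2.89 mg/L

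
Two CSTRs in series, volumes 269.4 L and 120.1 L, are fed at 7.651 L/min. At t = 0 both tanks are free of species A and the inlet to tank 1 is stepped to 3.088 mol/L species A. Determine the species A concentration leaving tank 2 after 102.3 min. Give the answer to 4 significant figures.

Time constants: τᵢ = Vᵢ/Q for each well-mixed tank.
τ₁ = 269.4/7.651 = 35.2111 min; τ₂ = 120.1/7.651 = 15.6973 min.
Tank 1: C₁ = C_in(1 − e^(−t/τ₁)). Tank 2 (τ₁ ≠ τ₂): C₂ = C_in[1 − (τ₁ e^(−t/τ₁) − τ₂ e^(−t/τ₂))/(τ₁ − τ₂)].
At t = 102.3: e^(−t/τ₁) = 0.0547304, e^(−t/τ₂) = 0.00147803.
C₂ = 3.088·[1 − (35.2111·0.0547304 − 15.6973·0.00147803)/(19.5138)] = 3.088·0.902432 = 2.78671 mol/L.

2.787 mol/L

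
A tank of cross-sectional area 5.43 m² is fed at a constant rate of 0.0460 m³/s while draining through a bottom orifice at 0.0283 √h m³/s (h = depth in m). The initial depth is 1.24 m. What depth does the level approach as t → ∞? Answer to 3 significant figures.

2.64 m

Level balance: A dh/dt = 0.0460 − 0.0283 √h. Setting dh/dt = 0:
Q_in = 0.0283 √h_ss ⇒ √h_ss = 0.0460/0.0283 = 1.6254.
h_ss = 1.6254² = 2.6421 m. (Since h₀ = 1.24 m < h_ss, the level will rise toward this value.)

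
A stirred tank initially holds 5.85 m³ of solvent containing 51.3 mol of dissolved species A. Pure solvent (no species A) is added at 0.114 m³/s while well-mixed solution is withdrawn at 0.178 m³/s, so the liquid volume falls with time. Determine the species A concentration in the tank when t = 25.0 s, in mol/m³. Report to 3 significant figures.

4.96 mol/m³

Total volume: dV/dt = Q_in − Q_out = -0.064000 m³/s, so V(t) = 5.85 − 0.064000 t and V(25.0) = 4.2500 m³.
No species A enters, so dm/dt = −Q_out · (m/V).
dm/m = −Q_out dt/(V₀ − 0.064000 t); integrating gives ln(m/m₀) = −(Q_out/(Q_in−Q_out)) ln(V/V₀).
m = m₀ (V₀/V)^(Q_out/(Q_in−Q_out)) = 51.3 × (5.85/4.2500)^(-2.7813) = 21.095 mol.
C = m/V = 21.095/4.2500 = 4.9634 mol/m³.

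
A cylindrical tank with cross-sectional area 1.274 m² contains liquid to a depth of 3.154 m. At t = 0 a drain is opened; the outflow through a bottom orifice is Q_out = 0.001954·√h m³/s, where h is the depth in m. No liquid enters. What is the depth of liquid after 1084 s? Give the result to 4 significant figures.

Accumulation of liquid (constant cross-section A): A dh/dt = −0.001954 √h.
Separate and integrate: 2(√h − √h₀) = −(0.001954/A) t.
√h = √3.154 − 0.001954·1084/(2·1.274) = 1.77595 − 0.831294 = 0.944657.
h = 0.944657² = 0.892377 m.

0.8924 m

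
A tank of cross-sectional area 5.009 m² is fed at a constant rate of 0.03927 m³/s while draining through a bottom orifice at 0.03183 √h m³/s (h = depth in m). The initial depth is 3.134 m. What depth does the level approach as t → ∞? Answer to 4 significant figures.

Level balance: A dh/dt = 0.03927 − 0.03183 √h. Setting dh/dt = 0:
Q_in = 0.03183 √h_ss ⇒ √h_ss = 0.03927/0.03183 = 1.23374.
h_ss = 1.23374² = 1.52212 m. (Since h₀ = 3.134 m > h_ss, the level will fall toward this value.)

1.522 m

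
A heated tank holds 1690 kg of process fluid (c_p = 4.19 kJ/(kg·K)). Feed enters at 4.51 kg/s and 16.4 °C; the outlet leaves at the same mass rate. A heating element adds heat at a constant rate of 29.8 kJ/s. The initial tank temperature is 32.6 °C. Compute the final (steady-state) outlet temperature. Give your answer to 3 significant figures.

18.0 °C

M c_p dT/dt = ṁ c_p (T_in − T) + Q̇.
At steady state dT/dt = 0 ⇒ T_ss = T_in + Q̇/(ṁ c_p) = 16.4 + 29.8/(4.51·4.19) = 17.977 °C.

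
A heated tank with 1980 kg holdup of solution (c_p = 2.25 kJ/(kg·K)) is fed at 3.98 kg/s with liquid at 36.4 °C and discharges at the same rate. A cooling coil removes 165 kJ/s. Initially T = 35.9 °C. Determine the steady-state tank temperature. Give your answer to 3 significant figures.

Unsteady energy balance on the tank contents: M c_p dT/dt = ṁ c_p (T_in − T) − 165.
At steady state dT/dt = 0 ⇒ T_ss = T_in − Q̇/(ṁ c_p) = 36.4 − 165/(3.98·2.25) = 17.975 °C.

18.0 °C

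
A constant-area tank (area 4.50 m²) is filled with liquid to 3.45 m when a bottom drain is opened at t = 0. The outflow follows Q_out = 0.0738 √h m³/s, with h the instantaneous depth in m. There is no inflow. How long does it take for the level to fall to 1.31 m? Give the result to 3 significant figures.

With no inflow, A dh/dt = −0.0738 √h.
This is separable: 2 d(√h)/dt = −0.0738/A, so √h = √h₀ − (0.0738/(2A)) t.
t = 2A(√h₀ − √h)/0.0738 = 2·4.50·(√3.45 − √1.31)/0.0738
  = 9.0000 × (1.8574 − 1.1446) / 0.0738 = 86.935 s.

86.9 s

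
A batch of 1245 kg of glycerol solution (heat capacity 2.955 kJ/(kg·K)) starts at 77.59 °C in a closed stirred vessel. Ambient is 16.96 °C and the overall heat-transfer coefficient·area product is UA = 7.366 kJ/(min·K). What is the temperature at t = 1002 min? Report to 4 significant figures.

25.11 °C

First-law balance (no shaft work): M c_p dT/dt = −UA(T − T_amb).
dT/dt = (T_ss − T)/τ with T_ss = T_amb = 16.9600 °C, τ = M c_p/UA = 1245·2.955/7.366 = 499.454 min.
T approaches T_ss exponentially: T(t) = T_ss + (T₀ − T_ss) e^(−t/τ).
T(1002) = 16.9600 + (60.6300)·0.134500 = 25.1147 °C.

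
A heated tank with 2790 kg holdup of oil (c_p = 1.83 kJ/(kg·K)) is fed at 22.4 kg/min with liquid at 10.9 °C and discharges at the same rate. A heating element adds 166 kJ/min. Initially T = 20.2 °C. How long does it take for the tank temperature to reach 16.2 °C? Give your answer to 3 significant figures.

M c_p dT/dt = ṁ c_p (T_in − T) + Q̇.
τ = M/ṁ = 124.55 min; T_ss = T_in + Q̇/(ṁ c_p) = 14.950 °C.
T(t) = T_ss + (T₀ − T_ss) e^(−t/τ). Set T = 16.2:
e^(−t/τ) = (16.2 − 14.950)/(20.2 − 14.950) = 0.23816
t = −124.55 · ln(0.23816) = 178.71 min.

179 min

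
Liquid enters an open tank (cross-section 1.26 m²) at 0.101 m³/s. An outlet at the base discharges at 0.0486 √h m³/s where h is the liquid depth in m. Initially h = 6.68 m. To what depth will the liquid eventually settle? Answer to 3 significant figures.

Volume balance on the tank: A dh/dt = Q_in − 0.0486 √h. At steady state dh/dt = 0:
Q_in = 0.0486 √h_ss ⇒ √h_ss = 0.101/0.0486 = 2.0782.
h_ss = 2.0782² = 4.3189 m. (Since h₀ = 6.68 m > h_ss, the level will fall toward this value.)

4.32 m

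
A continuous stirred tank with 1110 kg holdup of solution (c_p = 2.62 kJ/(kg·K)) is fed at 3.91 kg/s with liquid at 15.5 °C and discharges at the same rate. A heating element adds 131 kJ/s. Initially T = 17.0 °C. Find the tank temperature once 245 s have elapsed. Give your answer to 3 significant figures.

M c_p dT/dt = ṁ c_p (T_in − T) + Q̇.
Rearrange: dT/dt = (T_ss − T)/τ with τ = M/ṁ = 283.89 s and T_ss = T_in + Q̇/(ṁ c_p) = 28.288 °C.
Integrating: T(t) = T_ss + (T₀ − T_ss) e^(−t/τ).
T(245) = 28.288 + (-11.288)·e^(−245/283.89) = 28.288 + (-11.288)·0.42189 = 23.526 °C.

23.5 °C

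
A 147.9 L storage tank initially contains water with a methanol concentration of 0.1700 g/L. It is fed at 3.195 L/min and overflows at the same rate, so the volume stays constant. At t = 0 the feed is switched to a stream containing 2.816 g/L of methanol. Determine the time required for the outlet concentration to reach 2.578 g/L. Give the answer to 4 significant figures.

111.5 min

Species balance: V dC/dt = Q(C_in − C) ⇒ τ = V/Q = 46.2911 min.
C(t) = C_in + (C₀ − C_in) e^(−t/τ). Set C = 2.578 and solve for t:
e^(−t/τ) = (C − C_in)/(C₀ − C_in) = (2.578 − 2.816)/(0.1700 − 2.816) = 0.0899471
t = −τ ln(…) = 46.2911 × 2.40853 = 111.494 min.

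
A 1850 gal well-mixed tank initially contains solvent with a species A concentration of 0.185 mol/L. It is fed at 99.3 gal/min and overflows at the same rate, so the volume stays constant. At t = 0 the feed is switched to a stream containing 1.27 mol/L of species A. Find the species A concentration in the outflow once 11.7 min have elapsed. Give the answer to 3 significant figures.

Unsteady species balance (constant V, well mixed): V dC/dt = Q(C_in − C).
So dC/dt = (C_in − C)/τ with τ = V/Q = 1850/99.3 = 18.630 min.
C approaches C_in exponentially: C(t) = C_in + (C₀ − C_in) e^(−t/τ).
C(11.7) = 1.27 + (0.185 − 1.27)·e^(−11.7/18.630) = 1.27 + (-1.0850)·0.53366 = 0.69098 mol/L.

0.691 mol/L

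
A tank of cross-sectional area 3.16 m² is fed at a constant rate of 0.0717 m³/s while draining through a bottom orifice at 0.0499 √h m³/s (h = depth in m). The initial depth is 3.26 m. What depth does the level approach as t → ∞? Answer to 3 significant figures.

Level balance: A dh/dt = 0.0717 − 0.0499 √h. Setting dh/dt = 0:
Q_in = 0.0499 √h_ss ⇒ √h_ss = 0.0717/0.0499 = 1.4369.
h_ss = 1.4369² = 2.0646 m. (Since h₀ = 3.26 m > h_ss, the level will fall toward this value.)

2.06 m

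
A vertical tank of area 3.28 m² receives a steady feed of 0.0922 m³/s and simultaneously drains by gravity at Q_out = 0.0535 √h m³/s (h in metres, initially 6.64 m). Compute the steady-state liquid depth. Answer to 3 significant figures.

2.97 m

Level balance: A dh/dt = 0.0922 − 0.0535 √h. Setting dh/dt = 0:
Q_in = 0.0535 √h_ss ⇒ √h_ss = 0.0922/0.0535 = 1.7234.
h_ss = 1.7234² = 2.9700 m. (Since h₀ = 6.64 m > h_ss, the level will fall toward this value.)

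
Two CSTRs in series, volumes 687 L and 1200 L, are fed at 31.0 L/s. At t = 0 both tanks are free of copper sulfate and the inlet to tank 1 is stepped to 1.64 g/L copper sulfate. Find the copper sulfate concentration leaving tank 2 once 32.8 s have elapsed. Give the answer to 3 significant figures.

Species balance on tank i: dCᵢ/dt = (Cᵢ₋₁ − Cᵢ)/τᵢ with τᵢ = Vᵢ/Q.
τ₁ = 687/31.0 = 22.161 s; τ₂ = 1200/31.0 = 38.710 s.
Tank 1: C₁ = C_in(1 − e^(−t/τ₁)). Tank 2 (τ₁ ≠ τ₂): C₂ = C_in[1 − (τ₁ e^(−t/τ₁) − τ₂ e^(−t/τ₂))/(τ₁ − τ₂)].
At t = 32.8: e^(−t/τ₁) = 0.22762, e^(−t/τ₂) = 0.42856.
C₂ = 1.64·[1 − (22.161·0.22762 − 38.710·0.42856)/(-16.548)] = 1.64·0.30236 = 0.49587 g/L.

0.496 g/L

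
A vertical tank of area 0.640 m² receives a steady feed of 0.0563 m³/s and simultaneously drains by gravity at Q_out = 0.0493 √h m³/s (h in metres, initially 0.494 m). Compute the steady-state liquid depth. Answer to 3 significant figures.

1.30 m

Level balance: A dh/dt = 0.0563 − 0.0493 √h. Setting dh/dt = 0:
Q_in = 0.0493 √h_ss ⇒ √h_ss = 0.0563/0.0493 = 1.1420.
h_ss = 1.1420² = 1.3041 m. (Since h₀ = 0.494 m < h_ss, the level will rise toward this value.)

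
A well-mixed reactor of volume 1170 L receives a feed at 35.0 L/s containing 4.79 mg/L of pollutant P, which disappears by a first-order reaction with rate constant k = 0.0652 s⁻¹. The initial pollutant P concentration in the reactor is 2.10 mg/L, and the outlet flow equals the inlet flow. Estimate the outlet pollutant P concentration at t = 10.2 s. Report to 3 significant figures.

1.73 mg/L

Species balance: V dC/dt = Q C_in − Q C − k V C.
This is linear with rate a = Q/V + k = 0.095115 s⁻¹.
C_ss = Q C_in/(Q + kV) = 1.5065 mg/L; C(t) = C_ss + (C₀ − C_ss) e^(−a t).
C(10.2) = 1.5065 + (0.59349)·e^(−0.095115·10.2) = 1.5065 + (0.59349)·0.37902 = 1.7315 mg/L.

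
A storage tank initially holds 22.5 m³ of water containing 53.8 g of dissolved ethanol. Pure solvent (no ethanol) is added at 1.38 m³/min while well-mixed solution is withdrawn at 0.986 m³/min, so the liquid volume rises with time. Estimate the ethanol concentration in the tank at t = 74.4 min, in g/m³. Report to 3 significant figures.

0.129 g/m³

Let m(t) be the amount of ethanol. Volume: V(t) = V₀ + (Q_in − Q_out) t = 22.5 + 0.39400 t; V(74.4) = 51.814 m³.
Species balance (pure solvent in): dm/dt = −Q_out · m/V(t).
dm/m = −Q_out dt/(V₀ + 0.39400 t); integrating gives ln(m/m₀) = −(Q_out/(Q_in−Q_out)) ln(V/V₀).
m = m₀ (V₀/V)^(Q_out/(Q_in−Q_out)) = 53.8 × (22.5/51.814)^(2.5025) = 6.6713 g.
C = m/V = 6.6713/51.814 = 0.12876 g/m³.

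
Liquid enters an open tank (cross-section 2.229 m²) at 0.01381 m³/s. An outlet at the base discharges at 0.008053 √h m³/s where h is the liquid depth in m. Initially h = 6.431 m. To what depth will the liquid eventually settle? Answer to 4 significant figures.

2.941 m

Level balance: A dh/dt = 0.01381 − 0.008053 √h. Setting dh/dt = 0:
Q_in = 0.008053 √h_ss ⇒ √h_ss = 0.01381/0.008053 = 1.71489.
h_ss = 1.71489² = 2.94084 m. (Since h₀ = 6.431 m > h_ss, the level will fall toward this value.)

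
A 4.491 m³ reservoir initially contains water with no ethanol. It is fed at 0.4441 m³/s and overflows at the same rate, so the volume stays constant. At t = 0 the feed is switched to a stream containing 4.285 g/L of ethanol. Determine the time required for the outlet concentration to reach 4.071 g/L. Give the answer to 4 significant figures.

Species balance: V dC/dt = Q(C_in − C) ⇒ τ = V/Q = 10.1126 s.
C(t) = C_in + (C₀ − C_in) e^(−t/τ). Set C = 4.071 and solve for t:
e^(−t/τ) = (C − C_in)/(C₀ − C_in) = (4.071 − 4.285)/(0 − 4.285) = 0.0499417
t = −τ ln(…) = 10.1126 × 2.99690 = 30.3064 s.

30.31 s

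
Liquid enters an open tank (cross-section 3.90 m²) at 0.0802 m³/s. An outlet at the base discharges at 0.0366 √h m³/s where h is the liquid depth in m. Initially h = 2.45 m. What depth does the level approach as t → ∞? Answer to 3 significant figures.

4.80 m

Level balance: A dh/dt = 0.0802 − 0.0366 √h. Setting dh/dt = 0:
Q_in = 0.0366 √h_ss ⇒ √h_ss = 0.0802/0.0366 = 2.1913.
h_ss = 2.1913² = 4.8016 m. (Since h₀ = 2.45 m < h_ss, the level will rise toward this value.)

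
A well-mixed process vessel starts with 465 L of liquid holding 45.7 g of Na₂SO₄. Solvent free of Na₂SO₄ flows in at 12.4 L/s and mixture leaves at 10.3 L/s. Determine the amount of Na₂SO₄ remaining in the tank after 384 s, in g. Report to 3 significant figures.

Let m(t) be the amount of Na₂SO₄. Volume: V(t) = V₀ + (Q_in − Q_out) t = 465 + 2.1000 t; V(384) = 1271.4 L.
Species balance (pure solvent in): dm/dt = −Q_out · m/V(t).
Separate: dm/m = −Q_out dt/V(t) ⇒ ln(m/m₀) = −(Q_out/(Q_in−Q_out)) ln(V/V₀).
m = m₀ (V₀/V)^(Q_out/(Q_in−Q_out)) = 45.7 × (465/1271.4)^(4.9048) = 0.32913 g.

0.329 g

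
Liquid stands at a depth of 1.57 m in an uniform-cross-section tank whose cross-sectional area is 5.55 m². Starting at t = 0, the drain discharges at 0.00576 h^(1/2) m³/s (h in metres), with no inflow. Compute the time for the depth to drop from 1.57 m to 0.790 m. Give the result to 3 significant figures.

702 s

Mass balance (ρ constant): A dh/dt = −0.00576 √h.
Separate and integrate: 2(√h − √h₀) = −(0.00576/A) t.
t = 2A(√h₀ − √h)/0.00576 = 2·5.55·(√1.57 − √0.790)/0.00576
  = 11.100 × (1.2530 − 0.88882) / 0.00576 = 701.80 s.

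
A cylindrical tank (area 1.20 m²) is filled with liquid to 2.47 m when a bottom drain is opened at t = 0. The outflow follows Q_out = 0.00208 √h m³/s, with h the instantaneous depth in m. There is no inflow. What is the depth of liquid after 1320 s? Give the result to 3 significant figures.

With no inflow, A dh/dt = −0.00208 √h.
Separate and integrate: 2(√h − √h₀) = −(0.00208/A) t.
√h = √2.47 − 0.00208·1320/(2·1.20) = 1.5716 − 1.1440 = 0.42762.
h = 0.42762² = 0.18286 m.

0.183 m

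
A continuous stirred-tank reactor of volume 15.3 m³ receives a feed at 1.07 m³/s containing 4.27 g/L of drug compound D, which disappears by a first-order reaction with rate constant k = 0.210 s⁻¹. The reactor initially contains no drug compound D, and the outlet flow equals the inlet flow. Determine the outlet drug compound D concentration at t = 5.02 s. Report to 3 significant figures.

0.805 g/L

Species balance: V dC/dt = Q C_in − Q C − k V C.
dC/dt = (Q/V) C_in − (Q/V + k) C; effective rate a = Q/V + k = 0.069935 + 0.210 = 0.27993 s⁻¹.
C_ss = Q C_in/(Q + kV) = 1.0668 g/L; C(t) = C_ss + (C₀ − C_ss) e^(−a t).
C(5.02) = 1.0668 + (-1.0668)·e^(−0.27993·5.02) = 1.0668 + (-1.0668)·0.24530 = 0.80508 g/L.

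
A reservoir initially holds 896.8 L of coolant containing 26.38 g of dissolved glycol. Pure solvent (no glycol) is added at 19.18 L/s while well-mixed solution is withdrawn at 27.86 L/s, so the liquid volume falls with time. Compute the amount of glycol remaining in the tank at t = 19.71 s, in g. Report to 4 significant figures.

13.37 g

Total volume: dV/dt = Q_in − Q_out = -8.68000 L/s, so V(t) = 896.8 − 8.68000 t and V(19.71) = 725.717 L.
Solute balance: dm/dt = 0 − Q_out C = −Q_out m/V(t).
dm/m = −Q_out dt/(V₀ − 8.68000 t); integrating gives ln(m/m₀) = −(Q_out/(Q_in−Q_out)) ln(V/V₀).
m = m₀ (V₀/V)^(Q_out/(Q_in−Q_out)) = 26.38 × (896.8/725.717)^(-3.20968) = 13.3726 g.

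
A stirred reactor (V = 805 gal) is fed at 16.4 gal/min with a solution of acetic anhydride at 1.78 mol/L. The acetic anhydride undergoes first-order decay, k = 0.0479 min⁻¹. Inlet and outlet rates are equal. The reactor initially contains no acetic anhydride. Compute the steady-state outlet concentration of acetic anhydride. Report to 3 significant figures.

Species balance: V dC/dt = Q C_in − Q C − k V C.
Steady state (dC/dt = 0): C_ss = Q C_in/(Q + kV) = C_in/(1 + kV/Q).
C_ss = 16.4·1.78/(16.4 + 0.0479·805) = 29.192/54.959 = 0.53115 mol/L.

0.531 mol/L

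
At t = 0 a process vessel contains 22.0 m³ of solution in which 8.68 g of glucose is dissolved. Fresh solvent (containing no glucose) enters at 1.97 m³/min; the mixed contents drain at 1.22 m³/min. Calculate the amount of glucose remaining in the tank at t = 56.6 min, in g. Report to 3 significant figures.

Let m(t) be the amount of glucose. Volume: V(t) = V₀ + (Q_in − Q_out) t = 22.0 + 0.75000 t; V(56.6) = 64.450 m³.
Solute balance: dm/dt = 0 − Q_out C = −Q_out m/V(t).
dm/m = −Q_out dt/(V₀ + 0.75000 t); integrating gives ln(m/m₀) = −(Q_out/(Q_in−Q_out)) ln(V/V₀).
m = m₀ (V₀/V)^(Q_out/(Q_in−Q_out)) = 8.68 × (22.0/64.450)^(1.6267) = 1.5107 g.

1.51 g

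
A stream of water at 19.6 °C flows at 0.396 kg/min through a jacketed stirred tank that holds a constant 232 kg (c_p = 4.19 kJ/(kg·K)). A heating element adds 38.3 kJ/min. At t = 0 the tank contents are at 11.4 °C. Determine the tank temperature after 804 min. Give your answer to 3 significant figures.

M c_p dT/dt = ṁ c_p (T_in − T) + Q̇.
Rearrange: dT/dt = (T_ss − T)/τ with τ = M/ṁ = 585.86 min and T_ss = T_in + Q̇/(ṁ c_p) = 42.683 °C.
Integrating: T(t) = T_ss + (T₀ − T_ss) e^(−t/τ).
T(804) = 42.683 + (-31.283)·e^(−804/585.86) = 42.683 + (-31.283)·0.25351 = 34.752 °C.

34.8 °C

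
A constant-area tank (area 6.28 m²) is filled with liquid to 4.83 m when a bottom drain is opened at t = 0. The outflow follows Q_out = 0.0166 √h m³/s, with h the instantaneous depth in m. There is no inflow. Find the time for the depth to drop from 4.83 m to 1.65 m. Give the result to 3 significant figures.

691 s

With no inflow, A dh/dt = −0.0166 √h.
Separate and integrate: 2(√h − √h₀) = −(0.0166/A) t.
t = 2A(√h₀ − √h)/0.0166 = 2·6.28·(√4.83 − √1.65)/0.0166
  = 12.560 × (2.1977 − 1.2845) / 0.0166 = 690.95 s.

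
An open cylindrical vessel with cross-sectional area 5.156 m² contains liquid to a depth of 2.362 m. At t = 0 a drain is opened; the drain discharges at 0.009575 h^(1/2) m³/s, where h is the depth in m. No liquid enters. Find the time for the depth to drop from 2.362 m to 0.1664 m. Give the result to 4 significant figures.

1216 s

With no inflow, A dh/dt = −0.009575 √h.
Separate and integrate: 2(√h − √h₀) = −(0.009575/A) t.
t = 2A(√h₀ − √h)/0.009575 = 2·5.156·(√2.362 − √0.1664)/0.009575
  = 10.3120 × (1.53688 − 0.407922) / 0.009575 = 1215.86 s.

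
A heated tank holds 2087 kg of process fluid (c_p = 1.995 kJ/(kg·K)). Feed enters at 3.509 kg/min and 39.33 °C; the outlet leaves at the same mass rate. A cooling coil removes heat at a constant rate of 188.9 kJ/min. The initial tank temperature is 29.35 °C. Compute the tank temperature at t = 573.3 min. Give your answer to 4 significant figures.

18.83 °C

First-law balance (no shaft work): M c_p dT/dt = ṁ c_p (T_in − T) − 188.9.
Rearrange: dT/dt = (T_ss − T)/τ with τ = M/ṁ = 594.756 min and T_ss = T_in − Q̇/(ṁ c_p) = 12.3460 °C.
T approaches T_ss exponentially: T(t) = T_ss + (T₀ − T_ss) e^(−t/τ).
T(573.3) = 12.3460 + (17.0040)·e^(−573.3/594.756) = 12.3460 + (17.0040)·0.381393 = 18.8312 °C.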